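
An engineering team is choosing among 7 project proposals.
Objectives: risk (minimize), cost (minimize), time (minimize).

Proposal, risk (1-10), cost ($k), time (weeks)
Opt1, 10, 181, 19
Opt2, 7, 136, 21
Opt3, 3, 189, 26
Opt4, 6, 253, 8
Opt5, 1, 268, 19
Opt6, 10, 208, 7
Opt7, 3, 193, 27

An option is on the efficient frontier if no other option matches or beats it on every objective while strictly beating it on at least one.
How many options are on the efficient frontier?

6

Opt1: not dominated.
Opt2: not dominated (best cost).
Opt3: not dominated.
Opt4: not dominated.
Opt5: not dominated (best risk).
Opt6: not dominated (best time).
Opt7: dominated by Opt3 (risk 3≤3, cost 189≤193, time 26≤27).
Pareto-optimal: Opt1, Opt2, Opt3, Opt4, Opt5, Opt6 → 6.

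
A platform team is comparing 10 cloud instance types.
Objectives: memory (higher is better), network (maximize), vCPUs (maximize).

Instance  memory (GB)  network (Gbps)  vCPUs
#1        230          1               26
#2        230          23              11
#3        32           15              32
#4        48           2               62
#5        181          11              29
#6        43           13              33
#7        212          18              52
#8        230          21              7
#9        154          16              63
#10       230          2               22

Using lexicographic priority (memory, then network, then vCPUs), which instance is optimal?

First maximize memory: best is 230, kept {#1, #2, #8, #10}.
Then maximize network: best is 23, kept {#2}.

#2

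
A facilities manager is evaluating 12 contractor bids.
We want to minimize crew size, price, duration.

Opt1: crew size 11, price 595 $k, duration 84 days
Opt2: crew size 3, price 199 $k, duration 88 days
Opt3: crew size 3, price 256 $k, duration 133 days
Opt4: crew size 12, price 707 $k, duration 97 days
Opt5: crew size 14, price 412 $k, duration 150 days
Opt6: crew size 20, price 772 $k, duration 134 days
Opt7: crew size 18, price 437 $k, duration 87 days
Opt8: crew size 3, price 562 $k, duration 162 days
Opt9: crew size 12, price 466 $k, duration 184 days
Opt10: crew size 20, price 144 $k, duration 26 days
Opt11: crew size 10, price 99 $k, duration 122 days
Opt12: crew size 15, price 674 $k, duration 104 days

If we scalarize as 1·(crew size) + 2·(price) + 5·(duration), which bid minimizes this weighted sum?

Opt1: 1·11 + 2·595 + 5·84 = 1621
Opt2: 1·3 + 2·199 + 5·88 = 841
Opt3: 1·3 + 2·256 + 5·133 = 1180
Opt4: 1·12 + 2·707 + 5·97 = 1911
Opt5: 1·14 + 2·412 + 5·150 = 1588
Opt6: 1·20 + 2·772 + 5·134 = 2234
Opt7: 1·18 + 2·437 + 5·87 = 1327
Opt8: 1·3 + 2·562 + 5·162 = 1937
Opt9: 1·12 + 2·466 + 5·184 = 1864
Opt10: 1·20 + 2·144 + 5·26 = 438
Opt11: 1·10 + 2·99 + 5·122 = 818
Opt12: 1·15 + 2·674 + 5·104 = 1883
Lowest: Opt10 at 438.

Opt10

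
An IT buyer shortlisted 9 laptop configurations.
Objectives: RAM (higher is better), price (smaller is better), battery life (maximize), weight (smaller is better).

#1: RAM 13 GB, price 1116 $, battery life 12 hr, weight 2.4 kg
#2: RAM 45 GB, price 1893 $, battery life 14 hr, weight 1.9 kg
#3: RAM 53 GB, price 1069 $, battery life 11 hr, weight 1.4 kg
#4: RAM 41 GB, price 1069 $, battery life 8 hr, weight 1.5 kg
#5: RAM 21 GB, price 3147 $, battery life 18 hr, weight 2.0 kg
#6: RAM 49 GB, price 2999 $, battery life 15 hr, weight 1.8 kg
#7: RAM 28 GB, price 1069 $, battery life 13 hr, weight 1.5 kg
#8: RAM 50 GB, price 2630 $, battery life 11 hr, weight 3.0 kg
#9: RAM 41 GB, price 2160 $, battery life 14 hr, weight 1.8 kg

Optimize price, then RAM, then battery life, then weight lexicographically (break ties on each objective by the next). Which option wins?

#3

First minimize price: best is 1069, kept {#3, #4, #7}.
Then maximize RAM: best is 53, kept {#3}.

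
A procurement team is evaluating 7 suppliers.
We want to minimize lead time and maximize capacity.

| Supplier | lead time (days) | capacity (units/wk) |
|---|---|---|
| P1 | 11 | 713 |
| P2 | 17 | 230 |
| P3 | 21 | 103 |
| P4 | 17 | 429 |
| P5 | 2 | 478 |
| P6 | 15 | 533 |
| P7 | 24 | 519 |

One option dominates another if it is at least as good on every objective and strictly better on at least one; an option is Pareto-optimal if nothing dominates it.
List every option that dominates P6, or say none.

P1: lead time 11≤15, capacity 713≥533 — dominates P6.
Others (P2, P3, P4, P5, P7) are each worse than P6 on at least one objective.

P1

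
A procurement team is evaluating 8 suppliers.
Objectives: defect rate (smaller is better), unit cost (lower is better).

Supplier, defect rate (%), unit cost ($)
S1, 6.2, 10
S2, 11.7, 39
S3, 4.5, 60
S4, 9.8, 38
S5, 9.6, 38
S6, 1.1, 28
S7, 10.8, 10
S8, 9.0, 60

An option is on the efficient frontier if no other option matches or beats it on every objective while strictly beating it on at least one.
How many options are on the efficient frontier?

S1: not dominated.
S2: dominated by S1 (defect rate 6.2≤11.7, unit cost 10≤39).
S3: dominated by S6 (defect rate 1.1≤4.5, unit cost 28≤60).
S4: dominated by S1 (defect rate 6.2≤9.8, unit cost 10≤38).
S5: dominated by S1 (defect rate 6.2≤9.6, unit cost 10≤38).
S6: not dominated (best defect rate).
S7: dominated by S1 (defect rate 6.2≤10.8, unit cost 10≤10).
S8: dominated by S1 (defect rate 6.2≤9.0, unit cost 10≤60).
Pareto-optimal: S1, S6 → 2.

2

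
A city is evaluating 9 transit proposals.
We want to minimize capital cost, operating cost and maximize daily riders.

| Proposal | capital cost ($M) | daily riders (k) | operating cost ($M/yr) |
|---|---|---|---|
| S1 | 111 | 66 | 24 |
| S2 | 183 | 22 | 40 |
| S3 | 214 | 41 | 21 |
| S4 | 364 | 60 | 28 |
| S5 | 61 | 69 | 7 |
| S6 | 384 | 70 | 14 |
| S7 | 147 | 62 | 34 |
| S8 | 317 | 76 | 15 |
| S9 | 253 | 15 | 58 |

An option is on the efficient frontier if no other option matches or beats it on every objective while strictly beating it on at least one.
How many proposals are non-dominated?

S1: dominated by S5 (capital cost 61≤111, daily riders 69≥66, operating cost 7≤24).
S2: dominated by S1 (capital cost 111≤183, daily riders 66≥22, operating cost 24≤40).
S3: dominated by S5 (capital cost 61≤214, daily riders 69≥41, operating cost 7≤21).
S4: dominated by S1 (capital cost 111≤364, daily riders 66≥60, operating cost 24≤28).
S5: not dominated (best capital cost).
S6: not dominated.
S7: dominated by S1 (capital cost 111≤147, daily riders 66≥62, operating cost 24≤34).
S8: not dominated (best daily riders).
S9: dominated by S1 (capital cost 111≤253, daily riders 66≥15, operating cost 24≤58).
Pareto-optimal: S5, S6, S8 → 3.

3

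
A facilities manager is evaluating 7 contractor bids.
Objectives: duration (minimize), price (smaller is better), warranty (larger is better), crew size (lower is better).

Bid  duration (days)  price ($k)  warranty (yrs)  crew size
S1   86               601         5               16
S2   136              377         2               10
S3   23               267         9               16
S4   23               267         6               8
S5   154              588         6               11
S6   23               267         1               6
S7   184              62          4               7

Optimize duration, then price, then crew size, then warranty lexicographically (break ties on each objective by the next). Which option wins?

S6

First minimize duration: best is 23, kept {S3, S4, S6}.
Then minimize price: best is 267, kept {S3, S4, S6}.
Then minimize crew size: best is 6, kept {S6}.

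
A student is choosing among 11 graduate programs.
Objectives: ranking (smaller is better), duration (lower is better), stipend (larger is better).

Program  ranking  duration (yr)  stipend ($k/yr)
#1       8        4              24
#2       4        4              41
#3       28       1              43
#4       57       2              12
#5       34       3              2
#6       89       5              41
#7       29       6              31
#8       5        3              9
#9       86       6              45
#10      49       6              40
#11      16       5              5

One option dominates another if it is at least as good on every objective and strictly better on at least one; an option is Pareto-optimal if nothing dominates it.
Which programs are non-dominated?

#1: dominated by #2 (ranking 4≤8, duration 4≤4, stipend 41≥24).
#2: not dominated (best ranking).
#3: not dominated (best duration).
#4: dominated by #3 (ranking 28≤57, duration 1≤2, stipend 43≥12).
#5: dominated by #3 (ranking 28≤34, duration 1≤3, stipend 43≥2).
#6: dominated by #2 (ranking 4≤89, duration 4≤5, stipend 41≥41).
#7: dominated by #2 (ranking 4≤29, duration 4≤6, stipend 41≥31).
#8: not dominated.
#9: not dominated (best stipend).
#10: dominated by #2 (ranking 4≤49, duration 4≤6, stipend 41≥40).
#11: dominated by #1 (ranking 8≤16, duration 4≤5, stipend 24≥5).

#2, #3, #8, #9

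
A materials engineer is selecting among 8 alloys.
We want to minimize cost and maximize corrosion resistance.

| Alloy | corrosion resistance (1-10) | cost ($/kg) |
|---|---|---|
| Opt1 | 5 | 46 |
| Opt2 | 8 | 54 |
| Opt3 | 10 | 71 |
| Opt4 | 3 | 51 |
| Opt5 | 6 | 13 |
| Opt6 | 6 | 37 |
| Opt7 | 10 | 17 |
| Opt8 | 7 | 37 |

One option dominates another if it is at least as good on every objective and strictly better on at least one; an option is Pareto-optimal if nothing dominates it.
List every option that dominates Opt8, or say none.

Opt7: corrosion resistance 10≥7, cost 17≤37 — dominates Opt8.
Others (Opt1, Opt2, Opt3, Opt4, Opt5, Opt6) are each worse than Opt8 on at least one objective.

Opt7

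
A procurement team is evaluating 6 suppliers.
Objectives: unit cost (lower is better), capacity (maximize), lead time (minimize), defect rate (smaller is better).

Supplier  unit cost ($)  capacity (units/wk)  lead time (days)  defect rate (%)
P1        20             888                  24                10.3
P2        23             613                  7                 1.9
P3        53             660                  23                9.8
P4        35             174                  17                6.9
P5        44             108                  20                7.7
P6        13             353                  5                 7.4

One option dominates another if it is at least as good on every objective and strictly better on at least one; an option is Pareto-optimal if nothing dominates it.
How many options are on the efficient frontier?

P1: not dominated (best capacity).
P2: not dominated (best defect rate).
P3: not dominated.
P4: dominated by P2 (unit cost 23≤35, capacity 613≥174, lead time 7≤17, defect rate 1.9≤6.9).
P5: dominated by P2 (unit cost 23≤44, capacity 613≥108, lead time 7≤20, defect rate 1.9≤7.7).
P6: not dominated (best unit cost).
Pareto-optimal: P1, P2, P3, P6 → 4.

4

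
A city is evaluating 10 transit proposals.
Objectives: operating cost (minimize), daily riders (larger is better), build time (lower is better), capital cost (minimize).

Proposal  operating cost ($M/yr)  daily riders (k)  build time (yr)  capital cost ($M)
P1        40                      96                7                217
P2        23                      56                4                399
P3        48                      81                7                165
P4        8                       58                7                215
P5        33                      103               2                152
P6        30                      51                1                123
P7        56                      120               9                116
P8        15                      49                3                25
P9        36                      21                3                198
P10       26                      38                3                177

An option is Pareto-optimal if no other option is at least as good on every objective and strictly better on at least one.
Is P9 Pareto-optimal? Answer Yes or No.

P5 vs P9: operating cost 33≤36, daily riders 103≥21, build time 2≤3, capital cost 152≤198 — P5 is at least as good on every objective and strictly better on at least one, so P5 dominates P9.

No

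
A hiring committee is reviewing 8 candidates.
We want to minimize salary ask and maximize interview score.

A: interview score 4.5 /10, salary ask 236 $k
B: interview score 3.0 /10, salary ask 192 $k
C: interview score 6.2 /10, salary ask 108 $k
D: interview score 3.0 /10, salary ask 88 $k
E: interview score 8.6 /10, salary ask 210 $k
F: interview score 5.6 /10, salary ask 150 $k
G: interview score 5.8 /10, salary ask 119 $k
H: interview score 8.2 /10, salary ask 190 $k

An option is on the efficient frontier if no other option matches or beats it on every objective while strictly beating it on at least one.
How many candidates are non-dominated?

4

A: dominated by C (interview score 6.2≥4.5, salary ask 108≤236).
B: dominated by C (interview score 6.2≥3.0, salary ask 108≤192).
C: not dominated.
D: not dominated (best salary ask).
E: not dominated (best interview score).
F: dominated by C (interview score 6.2≥5.6, salary ask 108≤150).
G: dominated by C (interview score 6.2≥5.8, salary ask 108≤119).
H: not dominated.
Pareto-optimal: C, D, E, H → 4.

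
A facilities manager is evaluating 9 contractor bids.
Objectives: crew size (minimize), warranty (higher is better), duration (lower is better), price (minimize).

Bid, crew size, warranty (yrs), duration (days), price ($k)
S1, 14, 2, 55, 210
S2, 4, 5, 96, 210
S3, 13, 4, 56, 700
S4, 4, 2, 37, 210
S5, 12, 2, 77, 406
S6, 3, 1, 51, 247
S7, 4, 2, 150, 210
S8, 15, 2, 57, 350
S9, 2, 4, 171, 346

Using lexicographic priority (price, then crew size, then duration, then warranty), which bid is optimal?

First minimize price: best is 210, kept {S1, S2, S4, S7}.
Then minimize crew size: best is 4, kept {S2, S4, S7}.
Then minimize duration: best is 37, kept {S4}.

S4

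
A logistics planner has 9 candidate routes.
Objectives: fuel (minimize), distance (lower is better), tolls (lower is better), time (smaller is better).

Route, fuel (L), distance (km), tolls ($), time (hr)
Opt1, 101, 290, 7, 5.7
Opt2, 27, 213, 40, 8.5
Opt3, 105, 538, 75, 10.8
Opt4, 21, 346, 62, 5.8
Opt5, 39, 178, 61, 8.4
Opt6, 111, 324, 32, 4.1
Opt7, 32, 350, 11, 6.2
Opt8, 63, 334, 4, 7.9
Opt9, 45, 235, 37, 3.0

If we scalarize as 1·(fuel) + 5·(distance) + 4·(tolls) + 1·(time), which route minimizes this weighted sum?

Opt5

Opt1: 1·101 + 5·290 + 4·7 + 1·5.7 = 1584.7
Opt2: 1·27 + 5·213 + 4·40 + 1·8.5 = 1260.5
Opt3: 1·105 + 5·538 + 4·75 + 1·10.8 = 3105.8
Opt4: 1·21 + 5·346 + 4·62 + 1·5.8 = 2004.8
Opt5: 1·39 + 5·178 + 4·61 + 1·8.4 = 1181.4
Opt6: 1·111 + 5·324 + 4·32 + 1·4.1 = 1863.1
Opt7: 1·32 + 5·350 + 4·11 + 1·6.2 = 1832.2
Opt8: 1·63 + 5·334 + 4·4 + 1·7.9 = 1756.9
Opt9: 1·45 + 5·235 + 4·37 + 1·3.0 = 1371.0
Lowest: Opt5 at 1181.4.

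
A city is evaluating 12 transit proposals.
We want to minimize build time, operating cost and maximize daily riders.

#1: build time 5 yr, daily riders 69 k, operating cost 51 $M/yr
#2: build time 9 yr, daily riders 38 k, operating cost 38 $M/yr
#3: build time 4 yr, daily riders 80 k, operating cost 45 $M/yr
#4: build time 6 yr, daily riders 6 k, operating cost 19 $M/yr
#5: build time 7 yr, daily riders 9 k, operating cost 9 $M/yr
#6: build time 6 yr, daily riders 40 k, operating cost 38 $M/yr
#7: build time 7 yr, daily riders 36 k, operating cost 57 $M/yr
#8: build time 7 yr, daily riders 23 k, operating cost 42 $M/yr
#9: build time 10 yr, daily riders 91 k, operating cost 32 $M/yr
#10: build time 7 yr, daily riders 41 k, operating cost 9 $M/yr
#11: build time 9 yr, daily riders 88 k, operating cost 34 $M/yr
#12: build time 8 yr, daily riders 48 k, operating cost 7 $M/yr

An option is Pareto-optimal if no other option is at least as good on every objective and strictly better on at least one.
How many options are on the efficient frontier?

#1: dominated by #3 (build time 4≤5, daily riders 80≥69, operating cost 45≤51).
#2: dominated by #6 (build time 6≤9, daily riders 40≥38, operating cost 38≤38).
#3: not dominated (best build time).
#4: not dominated.
#5: dominated by #10 (build time 7≤7, daily riders 41≥9, operating cost 9≤9).
#6: not dominated.
#7: dominated by #1 (build time 5≤7, daily riders 69≥36, operating cost 51≤57).
#8: dominated by #6 (build time 6≤7, daily riders 40≥23, operating cost 38≤42).
#9: not dominated (best daily riders).
#10: not dominated.
#11: not dominated.
#12: not dominated (best operating cost).
Pareto-optimal: #3, #4, #6, #9, #10, #11, #12 → 7.

7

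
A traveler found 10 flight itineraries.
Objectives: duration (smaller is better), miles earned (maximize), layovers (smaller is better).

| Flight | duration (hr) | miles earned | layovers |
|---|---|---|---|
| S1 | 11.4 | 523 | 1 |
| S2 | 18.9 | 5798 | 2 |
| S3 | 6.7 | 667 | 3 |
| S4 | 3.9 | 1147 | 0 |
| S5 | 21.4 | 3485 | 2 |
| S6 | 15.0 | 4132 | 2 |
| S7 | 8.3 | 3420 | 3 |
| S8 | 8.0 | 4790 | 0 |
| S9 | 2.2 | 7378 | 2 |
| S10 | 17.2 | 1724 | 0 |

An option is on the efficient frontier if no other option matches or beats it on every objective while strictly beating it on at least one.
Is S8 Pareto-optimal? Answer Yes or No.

Yes

S1: worse on duration (11.4 vs 8.0).
S2: worse on duration (18.9 vs 8.0).
S3: worse on miles earned (667 vs 4790).
S4: worse on miles earned (1147 vs 4790).
S5: worse on duration (21.4 vs 8.0).
S6: worse on duration (15.0 vs 8.0).
S7: worse on duration (8.3 vs 8.0).
S9: worse on layovers (2 vs 0).
S10: worse on duration (17.2 vs 8.0).
No option is at least as good as S8 on every objective and strictly better on one.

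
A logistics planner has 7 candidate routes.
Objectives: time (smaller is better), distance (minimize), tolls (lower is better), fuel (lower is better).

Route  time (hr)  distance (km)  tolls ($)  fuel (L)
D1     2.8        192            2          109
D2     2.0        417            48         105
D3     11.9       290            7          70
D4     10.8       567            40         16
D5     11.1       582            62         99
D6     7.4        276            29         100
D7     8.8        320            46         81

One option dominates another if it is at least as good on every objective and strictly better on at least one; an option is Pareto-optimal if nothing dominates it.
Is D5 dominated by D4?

Yes

D4 vs D5: time 10.8≤11.1, distance 567≤582, tolls 40≤62, fuel 16≤99 — D4 is at least as good on every objective with at least one strict improvement.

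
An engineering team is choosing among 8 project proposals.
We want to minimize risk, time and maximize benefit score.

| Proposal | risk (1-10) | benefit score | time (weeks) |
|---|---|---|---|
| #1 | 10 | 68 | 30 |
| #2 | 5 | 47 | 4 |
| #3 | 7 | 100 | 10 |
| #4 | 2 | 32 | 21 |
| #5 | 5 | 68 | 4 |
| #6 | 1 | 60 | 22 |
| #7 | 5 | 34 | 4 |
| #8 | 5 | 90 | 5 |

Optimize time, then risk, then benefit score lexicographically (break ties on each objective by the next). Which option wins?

First minimize time: best is 4, kept {#2, #5, #7}.
Then minimize risk: best is 5, kept {#2, #5, #7}.
Then maximize benefit score: best is 68, kept {#5}.

#5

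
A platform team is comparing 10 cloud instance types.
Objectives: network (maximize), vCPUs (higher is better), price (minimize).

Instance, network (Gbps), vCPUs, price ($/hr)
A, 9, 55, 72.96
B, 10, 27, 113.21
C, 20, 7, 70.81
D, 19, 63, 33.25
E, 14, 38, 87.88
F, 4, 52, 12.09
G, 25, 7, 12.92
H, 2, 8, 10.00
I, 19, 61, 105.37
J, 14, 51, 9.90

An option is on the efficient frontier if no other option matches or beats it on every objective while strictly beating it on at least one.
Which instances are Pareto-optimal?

A: dominated by D (network 19≥9, vCPUs 63≥55, price 33.25≤72.96).
B: dominated by D (network 19≥10, vCPUs 63≥27, price 33.25≤113.21).
C: dominated by G (network 25≥20, vCPUs 7≥7, price 12.92≤70.81).
D: not dominated (best vCPUs).
E: dominated by D (network 19≥14, vCPUs 63≥38, price 33.25≤87.88).
F: not dominated.
G: not dominated (best network).
H: dominated by J (network 14≥2, vCPUs 51≥8, price 9.90≤10.00).
I: dominated by D (network 19≥19, vCPUs 63≥61, price 33.25≤105.37).
J: not dominated (best price).

D, F, G, J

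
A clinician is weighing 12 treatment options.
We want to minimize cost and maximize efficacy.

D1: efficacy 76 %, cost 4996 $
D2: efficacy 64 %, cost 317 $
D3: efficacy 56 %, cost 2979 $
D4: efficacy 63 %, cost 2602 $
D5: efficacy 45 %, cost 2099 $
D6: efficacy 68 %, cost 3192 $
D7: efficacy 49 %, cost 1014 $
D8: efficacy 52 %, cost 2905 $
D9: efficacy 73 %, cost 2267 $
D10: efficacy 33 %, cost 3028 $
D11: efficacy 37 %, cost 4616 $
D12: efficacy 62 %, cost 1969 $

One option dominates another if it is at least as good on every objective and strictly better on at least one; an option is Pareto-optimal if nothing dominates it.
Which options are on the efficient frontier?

D1, D2, D9

D1: not dominated (best efficacy).
D2: not dominated (best cost).
D3: dominated by D2 (efficacy 64≥56, cost 317≤2979).
D4: dominated by D2 (efficacy 64≥63, cost 317≤2602).
D5: dominated by D2 (efficacy 64≥45, cost 317≤2099).
D6: dominated by D9 (efficacy 73≥68, cost 2267≤3192).
D7: dominated by D2 (efficacy 64≥49, cost 317≤1014).
D8: dominated by D2 (efficacy 64≥52, cost 317≤2905).
D9: not dominated.
D10: dominated by D2 (efficacy 64≥33, cost 317≤3028).
D11: dominated by D2 (efficacy 64≥37, cost 317≤4616).
D12: dominated by D2 (efficacy 64≥62, cost 317≤1969).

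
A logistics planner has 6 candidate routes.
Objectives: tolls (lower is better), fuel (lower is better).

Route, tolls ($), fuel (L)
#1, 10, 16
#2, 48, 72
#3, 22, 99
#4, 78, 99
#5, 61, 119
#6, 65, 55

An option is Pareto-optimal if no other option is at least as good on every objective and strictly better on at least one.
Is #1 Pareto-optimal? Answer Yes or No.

#2: worse on tolls (48 vs 10).
#3: worse on tolls (22 vs 10).
#4: worse on tolls (78 vs 10).
#5: worse on tolls (61 vs 10).
#6: worse on tolls (65 vs 10).
No option is at least as good as #1 on every objective and strictly better on one.

Yes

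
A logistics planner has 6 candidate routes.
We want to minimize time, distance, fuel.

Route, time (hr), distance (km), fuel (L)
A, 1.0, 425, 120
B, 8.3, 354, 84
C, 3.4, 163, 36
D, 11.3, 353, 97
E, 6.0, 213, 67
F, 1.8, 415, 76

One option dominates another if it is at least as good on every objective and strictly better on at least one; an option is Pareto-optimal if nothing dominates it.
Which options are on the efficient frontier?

A, C, F

A: not dominated (best time).
B: dominated by C (time 3.4≤8.3, distance 163≤354, fuel 36≤84).
C: not dominated (best distance).
D: dominated by C (time 3.4≤11.3, distance 163≤353, fuel 36≤97).
E: dominated by C (time 3.4≤6.0, distance 163≤213, fuel 36≤67).
F: not dominated.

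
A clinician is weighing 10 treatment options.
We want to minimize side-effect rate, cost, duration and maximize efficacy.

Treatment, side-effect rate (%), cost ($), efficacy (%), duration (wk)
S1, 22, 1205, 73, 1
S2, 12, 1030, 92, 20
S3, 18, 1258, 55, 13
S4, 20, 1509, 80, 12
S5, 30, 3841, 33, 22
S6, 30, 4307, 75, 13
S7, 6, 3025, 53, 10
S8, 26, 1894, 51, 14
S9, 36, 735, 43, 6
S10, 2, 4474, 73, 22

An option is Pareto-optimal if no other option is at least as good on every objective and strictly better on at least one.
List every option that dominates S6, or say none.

S4

S4: side-effect rate 20≤30, cost 1509≤4307, efficacy 80≥75, duration 12≤13 — dominates S6.
Others (S1, S2, S3, S5, S7, S8, S9, S10) are each worse than S6 on at least one objective.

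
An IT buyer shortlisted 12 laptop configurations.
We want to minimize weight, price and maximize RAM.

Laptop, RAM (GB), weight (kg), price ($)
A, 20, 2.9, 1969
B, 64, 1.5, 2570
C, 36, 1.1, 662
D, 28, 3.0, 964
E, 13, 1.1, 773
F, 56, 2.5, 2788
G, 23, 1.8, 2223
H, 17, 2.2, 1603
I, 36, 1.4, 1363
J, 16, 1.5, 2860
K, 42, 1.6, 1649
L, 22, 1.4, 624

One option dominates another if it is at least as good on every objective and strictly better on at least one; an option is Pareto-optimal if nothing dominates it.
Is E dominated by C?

C vs E: RAM 36≥13, weight 1.1≤1.1, price 662≤773 — C is at least as good on every objective with at least one strict improvement.

Yes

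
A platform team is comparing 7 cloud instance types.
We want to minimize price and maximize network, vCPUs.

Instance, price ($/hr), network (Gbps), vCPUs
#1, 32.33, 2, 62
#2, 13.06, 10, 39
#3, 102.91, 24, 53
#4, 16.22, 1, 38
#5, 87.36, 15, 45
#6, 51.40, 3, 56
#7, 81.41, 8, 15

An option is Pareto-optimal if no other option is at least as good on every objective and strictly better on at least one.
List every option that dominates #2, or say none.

#1: worse on price (32.33 vs 13.06).
#3: worse on price (102.91 vs 13.06).
#4: worse on price (16.22 vs 13.06).
#5: worse on price (87.36 vs 13.06).
#6: worse on price (51.40 vs 13.06).
#7: worse on price (81.41 vs 13.06).
No option dominates #2.

none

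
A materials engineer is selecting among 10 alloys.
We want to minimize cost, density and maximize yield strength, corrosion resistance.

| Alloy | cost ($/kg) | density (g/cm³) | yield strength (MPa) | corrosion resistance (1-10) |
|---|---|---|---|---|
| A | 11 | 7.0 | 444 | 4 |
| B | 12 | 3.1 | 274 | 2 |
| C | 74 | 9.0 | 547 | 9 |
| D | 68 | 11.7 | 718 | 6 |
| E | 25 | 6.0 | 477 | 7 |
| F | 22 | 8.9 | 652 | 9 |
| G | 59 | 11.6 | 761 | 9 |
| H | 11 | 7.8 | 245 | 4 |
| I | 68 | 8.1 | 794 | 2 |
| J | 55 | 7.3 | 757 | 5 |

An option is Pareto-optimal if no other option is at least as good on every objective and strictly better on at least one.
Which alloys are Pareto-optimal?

A, B, E, F, G, I, J

A: not dominated.
B: not dominated (best density).
C: dominated by F (cost 22≤74, density 8.9≤9.0, yield strength 652≥547, corrosion resistance 9≥9).
D: dominated by G (cost 59≤68, density 11.6≤11.7, yield strength 761≥718, corrosion resistance 9≥6).
E: not dominated.
F: not dominated.
G: not dominated.
H: dominated by A (cost 11≤11, density 7.0≤7.8, yield strength 444≥245, corrosion resistance 4≥4).
I: not dominated (best yield strength).
J: not dominated.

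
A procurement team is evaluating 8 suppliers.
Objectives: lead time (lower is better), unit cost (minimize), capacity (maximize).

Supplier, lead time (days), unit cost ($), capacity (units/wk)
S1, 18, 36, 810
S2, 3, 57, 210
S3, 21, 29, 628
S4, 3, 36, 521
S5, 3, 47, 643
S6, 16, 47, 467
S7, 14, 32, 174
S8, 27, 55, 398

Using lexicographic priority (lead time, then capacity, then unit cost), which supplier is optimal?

First minimize lead time: best is 3, kept {S2, S4, S5}.
Then maximize capacity: best is 643, kept {S5}.

S5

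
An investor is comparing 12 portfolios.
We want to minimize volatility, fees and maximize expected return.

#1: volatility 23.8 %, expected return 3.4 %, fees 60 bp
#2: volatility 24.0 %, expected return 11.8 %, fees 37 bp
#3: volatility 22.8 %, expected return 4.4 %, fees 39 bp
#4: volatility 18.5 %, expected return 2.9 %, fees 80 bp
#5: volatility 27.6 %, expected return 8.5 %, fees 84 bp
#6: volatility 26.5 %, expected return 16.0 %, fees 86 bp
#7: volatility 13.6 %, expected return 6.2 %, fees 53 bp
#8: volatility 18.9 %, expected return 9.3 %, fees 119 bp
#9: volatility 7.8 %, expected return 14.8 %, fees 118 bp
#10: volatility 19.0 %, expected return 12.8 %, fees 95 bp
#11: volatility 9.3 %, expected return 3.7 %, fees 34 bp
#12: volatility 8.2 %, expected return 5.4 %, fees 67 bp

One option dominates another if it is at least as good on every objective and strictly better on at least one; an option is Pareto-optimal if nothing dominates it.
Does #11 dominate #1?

#11 vs #1: volatility 9.3≤23.8, expected return 3.7≥3.4, fees 34≤60 — #11 is at least as good on every objective with at least one strict improvement.

Yes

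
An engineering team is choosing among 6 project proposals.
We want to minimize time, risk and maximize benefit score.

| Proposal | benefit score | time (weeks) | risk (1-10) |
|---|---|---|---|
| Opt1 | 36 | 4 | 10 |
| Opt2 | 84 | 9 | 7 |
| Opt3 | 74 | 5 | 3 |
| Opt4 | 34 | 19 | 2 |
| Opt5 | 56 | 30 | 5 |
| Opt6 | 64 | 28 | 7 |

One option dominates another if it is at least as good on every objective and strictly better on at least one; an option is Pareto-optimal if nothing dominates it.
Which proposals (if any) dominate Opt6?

Opt2: benefit score 84≥64, time 9≤28, risk 7≤7 — dominates Opt6.
Opt3: benefit score 74≥64, time 5≤28, risk 3≤7 — dominates Opt6.
Others (Opt1, Opt4, Opt5) are each worse than Opt6 on at least one objective.

Opt2, Opt3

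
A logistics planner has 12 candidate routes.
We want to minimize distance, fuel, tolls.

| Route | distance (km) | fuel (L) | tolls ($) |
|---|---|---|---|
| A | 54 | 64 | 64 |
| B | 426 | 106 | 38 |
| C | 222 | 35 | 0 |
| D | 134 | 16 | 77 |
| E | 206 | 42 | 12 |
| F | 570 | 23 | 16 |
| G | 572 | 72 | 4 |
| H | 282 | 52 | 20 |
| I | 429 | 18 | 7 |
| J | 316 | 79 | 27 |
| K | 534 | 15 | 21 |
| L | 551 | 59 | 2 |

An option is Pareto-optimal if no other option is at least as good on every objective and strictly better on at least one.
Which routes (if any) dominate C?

none

A: worse on fuel (64 vs 35).
B: worse on distance (426 vs 222).
D: worse on tolls (77 vs 0).
E: worse on fuel (42 vs 35).
F: worse on distance (570 vs 222).
G: worse on distance (572 vs 222).
H: worse on distance (282 vs 222).
I: worse on distance (429 vs 222).
J: worse on distance (316 vs 222).
K: worse on distance (534 vs 222).
L: worse on distance (551 vs 222).
No option dominates C.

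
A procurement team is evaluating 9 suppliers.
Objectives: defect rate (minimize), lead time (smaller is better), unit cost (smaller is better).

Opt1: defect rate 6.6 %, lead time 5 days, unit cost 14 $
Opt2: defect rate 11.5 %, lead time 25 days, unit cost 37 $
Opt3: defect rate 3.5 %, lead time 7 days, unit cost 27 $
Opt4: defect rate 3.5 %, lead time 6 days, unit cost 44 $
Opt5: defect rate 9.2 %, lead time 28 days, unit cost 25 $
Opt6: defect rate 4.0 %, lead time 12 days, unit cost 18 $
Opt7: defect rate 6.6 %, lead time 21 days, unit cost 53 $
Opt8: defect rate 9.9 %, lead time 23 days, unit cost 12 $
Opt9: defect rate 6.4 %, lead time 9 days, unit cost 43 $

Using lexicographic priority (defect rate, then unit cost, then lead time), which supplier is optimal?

First minimize defect rate: best is 3.5, kept {Opt3, Opt4}.
Then minimize unit cost: best is 27, kept {Opt3}.

Opt3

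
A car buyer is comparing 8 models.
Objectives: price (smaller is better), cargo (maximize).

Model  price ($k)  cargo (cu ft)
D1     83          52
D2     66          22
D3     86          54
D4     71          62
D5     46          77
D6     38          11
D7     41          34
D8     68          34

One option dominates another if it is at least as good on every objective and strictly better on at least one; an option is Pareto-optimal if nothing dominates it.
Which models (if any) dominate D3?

D4: price 71≤86, cargo 62≥54 — dominates D3.
D5: price 46≤86, cargo 77≥54 — dominates D3.
Others (D1, D2, D6, D7, D8) are each worse than D3 on at least one objective.

D4, D5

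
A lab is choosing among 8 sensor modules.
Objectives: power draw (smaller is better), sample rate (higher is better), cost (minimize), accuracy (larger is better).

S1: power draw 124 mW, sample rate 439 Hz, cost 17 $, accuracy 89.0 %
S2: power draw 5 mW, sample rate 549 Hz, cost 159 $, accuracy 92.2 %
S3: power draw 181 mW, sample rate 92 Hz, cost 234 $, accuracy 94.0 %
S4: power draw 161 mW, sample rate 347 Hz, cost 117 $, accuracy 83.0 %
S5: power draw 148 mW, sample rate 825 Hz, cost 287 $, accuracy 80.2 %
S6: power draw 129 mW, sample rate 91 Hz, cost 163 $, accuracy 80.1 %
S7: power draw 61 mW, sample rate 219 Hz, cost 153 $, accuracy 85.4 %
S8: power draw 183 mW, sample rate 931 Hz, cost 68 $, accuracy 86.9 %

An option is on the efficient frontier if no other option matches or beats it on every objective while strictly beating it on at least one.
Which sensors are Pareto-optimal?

S1: not dominated (best cost).
S2: not dominated (best power draw).
S3: not dominated (best accuracy).
S4: dominated by S1 (power draw 124≤161, sample rate 439≥347, cost 17≤117, accuracy 89.0≥83.0).
S5: not dominated.
S6: dominated by S1 (power draw 124≤129, sample rate 439≥91, cost 17≤163, accuracy 89.0≥80.1).
S7: not dominated.
S8: not dominated (best sample rate).

S1, S2, S3, S5, S7, S8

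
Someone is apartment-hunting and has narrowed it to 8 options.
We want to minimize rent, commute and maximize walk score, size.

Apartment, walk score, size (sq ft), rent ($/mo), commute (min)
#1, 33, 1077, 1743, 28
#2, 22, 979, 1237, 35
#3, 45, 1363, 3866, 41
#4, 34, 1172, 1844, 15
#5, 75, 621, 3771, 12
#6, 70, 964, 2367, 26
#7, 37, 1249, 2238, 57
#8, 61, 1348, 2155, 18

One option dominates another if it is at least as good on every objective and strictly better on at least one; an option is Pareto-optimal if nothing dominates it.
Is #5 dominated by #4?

#4 vs #5: #4 is worse on walk score (34 vs 75), so it does not dominate #5.

No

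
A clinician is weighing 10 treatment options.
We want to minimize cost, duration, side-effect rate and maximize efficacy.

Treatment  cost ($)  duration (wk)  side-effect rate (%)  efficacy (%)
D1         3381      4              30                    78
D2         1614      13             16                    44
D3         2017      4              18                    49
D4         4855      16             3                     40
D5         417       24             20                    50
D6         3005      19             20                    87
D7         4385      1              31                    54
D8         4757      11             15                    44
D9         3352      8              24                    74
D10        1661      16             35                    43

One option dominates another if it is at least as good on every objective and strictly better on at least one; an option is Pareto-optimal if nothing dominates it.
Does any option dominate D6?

No

D1: worse on cost (3381 vs 3005).
D2: worse on efficacy (44 vs 87).
D3: worse on efficacy (49 vs 87).
D4: worse on cost (4855 vs 3005).
D5: worse on duration (24 vs 19).
D7: worse on cost (4385 vs 3005).
D8: worse on cost (4757 vs 3005).
D9: worse on cost (3352 vs 3005).
D10: worse on side-effect rate (35 vs 20).
No option is at least as good as D6 on every objective and strictly better on one.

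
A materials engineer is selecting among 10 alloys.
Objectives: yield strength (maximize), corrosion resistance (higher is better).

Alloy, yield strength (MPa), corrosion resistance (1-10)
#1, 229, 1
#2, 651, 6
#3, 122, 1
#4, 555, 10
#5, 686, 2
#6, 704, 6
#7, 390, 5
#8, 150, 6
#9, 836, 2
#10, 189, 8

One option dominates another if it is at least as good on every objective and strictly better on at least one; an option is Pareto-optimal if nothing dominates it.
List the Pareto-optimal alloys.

#4, #6, #9

#1: dominated by #2 (yield strength 651≥229, corrosion resistance 6≥1).
#2: dominated by #6 (yield strength 704≥651, corrosion resistance 6≥6).
#3: dominated by #1 (yield strength 229≥122, corrosion resistance 1≥1).
#4: not dominated (best corrosion resistance).
#5: dominated by #6 (yield strength 704≥686, corrosion resistance 6≥2).
#6: not dominated.
#7: dominated by #2 (yield strength 651≥390, corrosion resistance 6≥5).
#8: dominated by #2 (yield strength 651≥150, corrosion resistance 6≥6).
#9: not dominated (best yield strength).
#10: dominated by #4 (yield strength 555≥189, corrosion resistance 10≥8).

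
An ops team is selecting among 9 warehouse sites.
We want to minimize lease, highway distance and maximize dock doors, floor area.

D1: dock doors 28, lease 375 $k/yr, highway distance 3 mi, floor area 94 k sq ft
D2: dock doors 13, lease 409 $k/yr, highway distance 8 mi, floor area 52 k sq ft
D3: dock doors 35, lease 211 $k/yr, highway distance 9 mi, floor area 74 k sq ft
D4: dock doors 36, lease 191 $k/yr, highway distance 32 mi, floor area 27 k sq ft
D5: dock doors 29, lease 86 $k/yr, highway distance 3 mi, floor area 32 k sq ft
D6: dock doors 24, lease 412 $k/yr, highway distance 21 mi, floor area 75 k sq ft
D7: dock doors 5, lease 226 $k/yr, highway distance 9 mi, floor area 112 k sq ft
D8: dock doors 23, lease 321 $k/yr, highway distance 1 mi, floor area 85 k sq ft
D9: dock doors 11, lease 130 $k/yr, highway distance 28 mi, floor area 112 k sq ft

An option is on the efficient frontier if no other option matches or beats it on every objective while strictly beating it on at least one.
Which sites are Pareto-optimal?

D1: not dominated.
D2: dominated by D1 (dock doors 28≥13, lease 375≤409, highway distance 3≤8, floor area 94≥52).
D3: not dominated.
D4: not dominated (best dock doors).
D5: not dominated (best lease).
D6: dominated by D1 (dock doors 28≥24, lease 375≤412, highway distance 3≤21, floor area 94≥75).
D7: not dominated.
D8: not dominated (best highway distance).
D9: not dominated.

D1, D3, D4, D5, D7, D8, D9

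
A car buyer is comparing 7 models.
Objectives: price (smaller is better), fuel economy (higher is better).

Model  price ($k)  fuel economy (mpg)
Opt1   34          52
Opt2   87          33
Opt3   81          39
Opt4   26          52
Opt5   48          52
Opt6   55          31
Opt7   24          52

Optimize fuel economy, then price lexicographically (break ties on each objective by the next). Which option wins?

First maximize fuel economy: best is 52, kept {Opt1, Opt4, Opt5, Opt7}.
Then minimize price: best is 24, kept {Opt7}.

Opt7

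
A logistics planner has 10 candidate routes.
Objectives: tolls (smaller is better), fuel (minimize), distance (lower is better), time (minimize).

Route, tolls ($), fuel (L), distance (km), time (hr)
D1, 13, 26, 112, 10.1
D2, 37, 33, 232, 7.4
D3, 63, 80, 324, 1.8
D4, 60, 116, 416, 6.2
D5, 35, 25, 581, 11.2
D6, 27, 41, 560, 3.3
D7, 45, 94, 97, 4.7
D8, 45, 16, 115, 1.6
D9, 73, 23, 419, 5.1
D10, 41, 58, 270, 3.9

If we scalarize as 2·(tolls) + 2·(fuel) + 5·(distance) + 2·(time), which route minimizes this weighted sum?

D1: 2·13 + 2·26 + 5·112 + 2·10.1 = 658.2
D2: 2·37 + 2·33 + 5·232 + 2·7.4 = 1314.8
D3: 2·63 + 2·80 + 5·324 + 2·1.8 = 1909.6
D4: 2·60 + 2·116 + 5·416 + 2·6.2 = 2444.4
D5: 2·35 + 2·25 + 5·581 + 2·11.2 = 3047.4
D6: 2·27 + 2·41 + 5·560 + 2·3.3 = 2942.6
D7: 2·45 + 2·94 + 5·97 + 2·4.7 = 772.4
D8: 2·45 + 2·16 + 5·115 + 2·1.6 = 700.2
D9: 2·73 + 2·23 + 5·419 + 2·5.1 = 2297.2
D10: 2·41 + 2·58 + 5·270 + 2·3.9 = 1555.8
Lowest: D1 at 658.2.

D1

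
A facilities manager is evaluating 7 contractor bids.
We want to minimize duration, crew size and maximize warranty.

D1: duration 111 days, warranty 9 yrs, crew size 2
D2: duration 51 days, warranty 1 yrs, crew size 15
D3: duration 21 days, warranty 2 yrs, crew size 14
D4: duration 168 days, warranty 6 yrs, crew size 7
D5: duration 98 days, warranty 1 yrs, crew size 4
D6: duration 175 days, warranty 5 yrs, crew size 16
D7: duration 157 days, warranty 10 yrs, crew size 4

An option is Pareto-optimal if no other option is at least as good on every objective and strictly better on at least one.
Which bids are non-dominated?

D1: not dominated (best crew size).
D2: dominated by D3 (duration 21≤51, warranty 2≥1, crew size 14≤15).
D3: not dominated (best duration).
D4: dominated by D1 (duration 111≤168, warranty 9≥6, crew size 2≤7).
D5: not dominated.
D6: dominated by D1 (duration 111≤175, warranty 9≥5, crew size 2≤16).
D7: not dominated (best warranty).

D1, D3, D5, D7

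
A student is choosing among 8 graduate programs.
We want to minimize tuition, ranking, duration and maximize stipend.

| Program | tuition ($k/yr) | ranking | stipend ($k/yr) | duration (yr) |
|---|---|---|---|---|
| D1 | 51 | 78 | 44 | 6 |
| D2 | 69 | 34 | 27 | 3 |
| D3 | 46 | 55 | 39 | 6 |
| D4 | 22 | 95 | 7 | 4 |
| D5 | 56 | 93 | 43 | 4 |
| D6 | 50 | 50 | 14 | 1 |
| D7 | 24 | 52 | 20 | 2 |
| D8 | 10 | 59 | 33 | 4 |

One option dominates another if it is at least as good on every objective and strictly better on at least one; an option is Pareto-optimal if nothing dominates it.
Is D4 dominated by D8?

Yes

D8 vs D4: tuition 10≤22, ranking 59≤95, stipend 33≥7, duration 4≤4 — D8 is at least as good on every objective with at least one strict improvement.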